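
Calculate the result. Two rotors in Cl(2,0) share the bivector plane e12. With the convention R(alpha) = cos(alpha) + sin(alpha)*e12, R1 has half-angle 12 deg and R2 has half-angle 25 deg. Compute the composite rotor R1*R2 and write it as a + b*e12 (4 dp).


Same-plane rotors commute and their half-angles add:
R1*R2 = cos(a1 + a2) + sin(a1 + a2)*e12.
a1 + a2 = 12 + 25 = 37 deg
cos(37 deg) = 0.7986
sin(37 deg) = 0.6018
R1*R2 = 0.7986 + 0.6018*e12


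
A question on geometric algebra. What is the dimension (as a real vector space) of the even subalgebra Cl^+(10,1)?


Even subalgebra dimension = 2^(n-1)
n = 10 + 1 = 11
2^(11 - 1) = 2^10 = 1024
Verification: sum of C(11,k) for even k = 1 + 55 + 330 + 462 + 165 + 11 = 1024
Result = 1024


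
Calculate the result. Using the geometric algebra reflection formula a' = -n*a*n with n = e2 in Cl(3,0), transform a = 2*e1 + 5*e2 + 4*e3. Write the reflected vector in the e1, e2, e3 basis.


Reflection formula: a' = -n*a*n, with n = e2 (unit vector, n^2 = 1).
For reflection through hyperplane perp to e2:
The component along e2 flips sign, others stay.
a = (2, 5, 4)
a' = (2, -5, 4)
a' = 2*e1 - 5*e2 + 4*e3


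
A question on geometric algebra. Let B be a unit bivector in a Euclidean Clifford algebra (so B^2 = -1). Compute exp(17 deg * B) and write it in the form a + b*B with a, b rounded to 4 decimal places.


For a unit bivector B with B^2 = -1, the exponential series gives
e^(theta*B) = cos(theta) + sin(theta)*B (the GA analogue of Euler's formula).
theta = 17 degrees = 0.296706 rad
cos(17 deg) = 0.9563
sin(17 deg) = 0.2924
exp(theta*B) = 0.9563 + 0.2924*B


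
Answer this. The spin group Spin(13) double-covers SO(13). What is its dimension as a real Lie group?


Spin(n) double-covers SO(n); both have Lie algebra so(n) of dimension n(n-1)/2.
n = 13
n(n-1) = 13 * 12 = 156
dim Spin(13) = 156/2 = 78


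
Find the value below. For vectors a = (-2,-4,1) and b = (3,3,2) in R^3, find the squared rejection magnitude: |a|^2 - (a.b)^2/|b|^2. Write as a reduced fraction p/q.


|a|^2 = (-2)^2 + (-4)^2 + 1^2 = 21
|b|^2 = 3^2 + 3^2 + 2^2 = 22
a . b = (-2)*3 + (-4)*3 + 1*2 = -16
(a.b)^2 = (-16)^2 = 256
|rej|^2 = 21 - 256/22
= (462 - 256)/22
= 206/22
In lowest terms: 103/11


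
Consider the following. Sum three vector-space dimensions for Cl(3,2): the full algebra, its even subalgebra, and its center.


n = 3 + 2 = 5
Total dim = 2^5 = 32
Even subalgebra dim = 2^4 = 16
n is odd, so center dim = 2
Sum = 32 + 16 + 2 = 50


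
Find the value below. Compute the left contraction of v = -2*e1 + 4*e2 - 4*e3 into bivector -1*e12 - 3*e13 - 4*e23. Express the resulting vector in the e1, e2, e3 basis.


Left contraction v _| B = <vB>_1 (grade-1 part of the geometric product vB).
Using e1_|e12 = e2, e2_|e12 = -e1, e1_|e13 = e3, e3_|e13 = -e1, e2_|e23 = e3, e3_|e23 = -e2:
e1 coeff: -v2*b12 - v3*b13 = -(4)*(-1) - (-4)*(-3) = -8
e2 coeff: v1*b12 - v3*b23 = (-2)*(-1) - (-4)*(-4) = -14
e3 coeff: v1*b13 + v2*b23 = (-2)*(-3) + (4)*(-4) = -10
v _| B = -8*e1 - 14*e2 - 10*e3


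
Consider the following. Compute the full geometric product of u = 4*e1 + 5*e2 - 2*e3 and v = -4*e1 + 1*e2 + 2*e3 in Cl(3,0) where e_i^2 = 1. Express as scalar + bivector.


In Cl(3,0): e_i^2 = 1, e_ie_j = -e_je_i for i != j.
Scalar part = u . v = 4*(-4) + 5*1 + (-2)*2
= -16 + 5 + (-4) = -15
e12 coeff = 4*1 - 5*(-4) = 4 - (-20) = 24
e13 coeff = 4*2 - (-2)*(-4) = 8 - 8 = 0
e23 coeff = 5*2 - (-2)*1 = 10 - (-2) = 12
uv = -15 + 24*e12 + 0*e13 + 12*e23


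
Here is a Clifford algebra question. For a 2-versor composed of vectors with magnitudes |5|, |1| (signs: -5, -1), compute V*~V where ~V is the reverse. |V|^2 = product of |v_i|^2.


Each vector v_i has |v_i|^2 = s_i^2
Squared scales: (-5)^2 = 25, (-1)^2 = 1
|V|^2 = 25 * 1
= 25


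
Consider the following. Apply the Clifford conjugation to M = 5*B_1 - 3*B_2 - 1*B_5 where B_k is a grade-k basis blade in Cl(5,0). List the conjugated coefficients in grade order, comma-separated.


Clifford conjugate sign for grade k: (-1)^(k(k+1)/2)
Grade 1: (-1)^(1*2/2) = (-1)^1 = -1, coeff 5 -> -5
Grade 2: (-1)^(2*3/2) = (-1)^3 = -1, coeff -3 -> 3
Grade 5: (-1)^(5*6/2) = (-1)^15 = -1, coeff -1 -> 1
Conjugated coefficients: -5, 3, 1


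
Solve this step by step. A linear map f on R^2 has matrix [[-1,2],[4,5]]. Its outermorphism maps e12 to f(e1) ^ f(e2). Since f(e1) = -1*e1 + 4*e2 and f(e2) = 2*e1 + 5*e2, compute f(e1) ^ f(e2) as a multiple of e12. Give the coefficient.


The outermorphism of a linear map f sends e1^e2 to f(e1)^f(e2).
f(e1) = -1*e1 + 4*e2
f(e2) = 2*e1 + 5*e2
f(e1) ^ f(e2) = (-1*e1 + 4*e2) ^ (2*e1 + 5*e2)
= (-1)*5*e12 + 4*2*e21
= (-5 - 8)*e12
= -13*e12
Coefficient = -13


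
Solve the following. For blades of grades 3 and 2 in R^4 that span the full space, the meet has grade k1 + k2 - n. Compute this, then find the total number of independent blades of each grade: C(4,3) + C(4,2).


Meet grade = grade(A) + grade(B) - n
= 3 + 2 - 4 = 1
C(4,3) = 4
C(4,2) = 6
dim_A + dim_B = 4 + 6 = 10


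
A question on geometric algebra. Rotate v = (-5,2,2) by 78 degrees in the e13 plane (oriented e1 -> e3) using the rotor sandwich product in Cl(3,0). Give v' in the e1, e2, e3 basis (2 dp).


Rotor R = cos(39deg) - sin(39deg)*e13
Rotation angle theta = 2 * 39 = 78 degrees in the e13 plane (e1 -> e3).
The component perpendicular to the plane (e2) is invariant: v'_2 = v2 = 2.00
cos(78deg) = 0.2079, sin(78deg) = 0.9781
v'_1 = v1*cos(theta) - v3*sin(theta) = -5*0.2079 - 2*0.9781 = -3.00
v'_3 = v1*sin(theta) + v3*cos(theta) = -5*0.9781 + 2*0.2079 = -4.47
v' = -3.00*e1 + 2.00*e2 - 4.47*e3


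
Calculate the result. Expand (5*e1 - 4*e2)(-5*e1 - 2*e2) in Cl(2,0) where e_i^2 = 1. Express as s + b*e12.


Expand: (5*e1 - 4*e2)(-5*e1 - 2*e2)
= 5*(-5)*e1e1 + 5*(-2)*e1e2 + (-4)*(-5)*e2e1 + (-4)*(-2)*e2e2
Using e1^2 = e2^2 = 1, e2e1 = -e1e2:
Scalar part s = 5*(-5) + (-4)*(-2) = -25 + 8 = -17
Bivector part b = 5*(-2) - (-4)*(-5) = -10 - 20 = -30
uv = -17 - 30*e12


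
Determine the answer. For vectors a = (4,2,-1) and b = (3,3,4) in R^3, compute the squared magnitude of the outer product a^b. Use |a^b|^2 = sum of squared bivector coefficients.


a wedge b = (a1*b2 - a2*b1)*e12 + (a1*b3 - a3*b1)*e13 + (a2*b3 - a3*b2)*e23
e12 coeff: 4*3 - 2*3 = 12 - 6 = 6
e13 coeff: 4*4 - (-1)*3 = 16 - (-3) = 19
e23 coeff: 2*4 - (-1)*3 = 8 - (-3) = 11
|a wedge b|^2 = 6^2 + 19^2 + 11^2
= 36 + 361 + 121
= 518


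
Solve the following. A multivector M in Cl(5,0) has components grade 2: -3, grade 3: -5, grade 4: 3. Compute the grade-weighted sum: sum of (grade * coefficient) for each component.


Grade-weighted sum = sum of grade_k * coefficient_k
2*(-3) = -6
3*(-5) = -15
4*3 = 12
Total = -6 + (-15) + 12 = -9


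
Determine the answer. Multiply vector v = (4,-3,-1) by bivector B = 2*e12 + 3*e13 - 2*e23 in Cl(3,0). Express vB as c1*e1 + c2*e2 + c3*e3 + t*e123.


vB has grade-1 (vector) and grade-3 (trivector) parts: vB = (v _| B) + (v ^ B).
Vector part <vB>_1:
  e1: -v2*b12 - v3*b13 = -(-3)*(2) - (-1)*(3) = 9
  e2: v1*b12 - v3*b23 = (4)*(2) - (-1)*(-2) = 6
  e3: v1*b13 + v2*b23 = (4)*(3) + (-3)*(-2) = 18
Trivector part <vB>_3:
  e123: v1*b23 - v2*b13 + v3*b12 = (4)*(-2) - (-3)*(3) + (-1)*(2) = -1
vB = 9*e1 + 6*e2 + 18*e3 - 1*e123


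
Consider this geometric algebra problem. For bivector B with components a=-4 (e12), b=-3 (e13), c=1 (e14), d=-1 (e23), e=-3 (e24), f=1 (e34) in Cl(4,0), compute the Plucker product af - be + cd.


Plucker relation: af - be + cd
a*f = (-4)*1 = -4
b*e = (-3)*(-3) = 9
c*d = 1*(-1) = -1
af - be + cd = -4 - 9 + (-1)
= -14


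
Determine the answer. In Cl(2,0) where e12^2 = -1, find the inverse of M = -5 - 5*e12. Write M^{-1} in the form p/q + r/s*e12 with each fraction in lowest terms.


M = -5 - 5*e12, where e12^2 = -1.
Since M commutes with its reverse ~M = a - b*e12, M * ~M = a^2 - b^2*e12^2 = a^2 + b^2.
So M^{-1} = ~M / (a^2 + b^2) = (a - b*e12)/(a^2 + b^2).
a^2 + b^2 = 25 + 25 = 50
Scalar part = -5/50 = -1/10
Bivector coeff = 5/50 = 1/10
M^{-1} = -1/10 + 1/10*e12


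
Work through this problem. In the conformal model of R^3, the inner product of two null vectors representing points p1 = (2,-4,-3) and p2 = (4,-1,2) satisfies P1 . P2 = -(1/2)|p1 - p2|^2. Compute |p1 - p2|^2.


p1 - p2 = (-2, -3, -5)
|p1 - p2|^2 = (-2)^2 + (-3)^2 + (-5)^2
= 4 + 9 + 25
= 38


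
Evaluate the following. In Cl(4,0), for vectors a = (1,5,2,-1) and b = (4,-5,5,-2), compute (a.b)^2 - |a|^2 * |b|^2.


a . b = 1*4 + 5*(-5) + 2*5 + (-1)*(-2)
= 4 + (-25) + 10 + 2 = -9
|a|^2 = 1^2 + 5^2 + 2^2 + (-1)^2 = 31
|b|^2 = 4^2 + (-5)^2 + 5^2 + (-2)^2 = 70
(a.b)^2 = (-9)^2 = 81
|a|^2 * |b|^2 = 31 * 70 = 2170
Result = 81 - 2170 = -2089


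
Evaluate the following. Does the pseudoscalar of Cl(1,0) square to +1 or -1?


The pseudoscalar I = e1...e_n (product of all n generators) of Cl(p,q) satisfies I^2 = (-1)^(q + n(n-1)/2).
p = 1, q = 0, n = p + q = 1
n(n-1)/2 = 1 * 0 / 2 = 0
Exponent = q + n(n-1)/2 = 0 + 0 = 0
I^2 = (-1)^0 = +1


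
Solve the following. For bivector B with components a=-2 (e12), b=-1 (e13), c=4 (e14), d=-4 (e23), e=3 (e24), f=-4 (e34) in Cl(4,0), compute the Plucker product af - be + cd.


Plucker relation: af - be + cd
a*f = (-2)*(-4) = 8
b*e = (-1)*3 = -3
c*d = 4*(-4) = -16
af - be + cd = 8 - (-3) + (-16)
= -5


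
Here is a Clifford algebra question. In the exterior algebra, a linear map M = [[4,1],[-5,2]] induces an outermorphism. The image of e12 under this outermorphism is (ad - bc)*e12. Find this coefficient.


The outermorphism of a linear map f sends e1^e2 to f(e1)^f(e2).
f(e1) = 4*e1 - 5*e2
f(e2) = 1*e1 + 2*e2
f(e1) ^ f(e2) = (4*e1 - 5*e2) ^ (1*e1 + 2*e2)
= 4*2*e12 + (-5)*1*e21
= (8 - (-5))*e12
= 13*e12
Coefficient = 13


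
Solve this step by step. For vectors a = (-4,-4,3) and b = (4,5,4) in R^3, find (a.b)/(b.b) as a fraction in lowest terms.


Projection coefficient = (a . b) / (b . b)
a . b = (-4)*4 + (-4)*5 + 3*4
= -16 + (-20) + 12 = -24
b . b = 4^2 + 5^2 + 4^2
= 16 + 25 + 16 = 57
Coefficient = -24/57
In lowest terms: -8/19


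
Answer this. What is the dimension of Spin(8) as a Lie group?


Spin(n) double-covers SO(n); both have Lie algebra so(n) of dimension n(n-1)/2.
n = 8
n(n-1) = 8 * 7 = 56
dim Spin(8) = 56/2 = 28


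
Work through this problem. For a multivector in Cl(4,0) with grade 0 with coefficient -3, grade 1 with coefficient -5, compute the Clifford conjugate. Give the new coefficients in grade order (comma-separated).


Clifford conjugate sign for grade k: (-1)^(k(k+1)/2)
Grade 0: (-1)^(0*1/2) = (-1)^0 = 1, coeff -3 -> -3
Grade 1: (-1)^(1*2/2) = (-1)^1 = -1, coeff -5 -> 5
Conjugated coefficients: -3, 5


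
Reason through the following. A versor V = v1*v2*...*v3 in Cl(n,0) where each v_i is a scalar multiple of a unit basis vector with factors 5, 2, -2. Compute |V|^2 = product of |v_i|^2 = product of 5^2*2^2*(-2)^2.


Each vector v_i has |v_i|^2 = s_i^2
Squared scales: 5^2 = 25, 2^2 = 4, (-2)^2 = 4
|V|^2 = 25 * 4 * 4
= 400


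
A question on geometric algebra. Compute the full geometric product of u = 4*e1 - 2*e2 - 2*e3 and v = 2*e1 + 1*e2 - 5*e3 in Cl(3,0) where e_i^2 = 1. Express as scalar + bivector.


In Cl(3,0): e_i^2 = 1, e_ie_j = -e_je_i for i != j.
Scalar part = u . v = 4*2 + (-2)*1 + (-2)*(-5)
= 8 + (-2) + 10 = 16
e12 coeff = 4*1 - (-2)*2 = 4 - (-4) = 8
e13 coeff = 4*(-5) - (-2)*2 = -20 - (-4) = -16
e23 coeff = (-2)*(-5) - (-2)*1 = 10 - (-2) = 12
uv = 16 + 8*e12 - 16*e13 + 12*e23


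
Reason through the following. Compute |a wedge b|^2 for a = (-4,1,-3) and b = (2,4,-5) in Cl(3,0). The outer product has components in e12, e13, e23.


a wedge b = (a1*b2 - a2*b1)*e12 + (a1*b3 - a3*b1)*e13 + (a2*b3 - a3*b2)*e23
e12 coeff: (-4)*4 - 1*2 = -16 - 2 = -18
e13 coeff: (-4)*(-5) - (-3)*2 = 20 - (-6) = 26
e23 coeff: 1*(-5) - (-3)*4 = -5 - (-12) = 7
|a wedge b|^2 = (-18)^2 + 26^2 + 7^2
= 324 + 676 + 49
= 1049


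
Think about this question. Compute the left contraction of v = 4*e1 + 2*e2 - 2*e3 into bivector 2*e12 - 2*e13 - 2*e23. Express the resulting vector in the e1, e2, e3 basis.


Left contraction v _| B = <vB>_1 (grade-1 part of the geometric product vB).
Using e1_|e12 = e2, e2_|e12 = -e1, e1_|e13 = e3, e3_|e13 = -e1, e2_|e23 = e3, e3_|e23 = -e2:
e1 coeff: -v2*b12 - v3*b13 = -(2)*(2) - (-2)*(-2) = -8
e2 coeff: v1*b12 - v3*b23 = (4)*(2) - (-2)*(-2) = 4
e3 coeff: v1*b13 + v2*b23 = (4)*(-2) + (2)*(-2) = -12
v _| B = -8*e1 + 4*e2 - 12*e3


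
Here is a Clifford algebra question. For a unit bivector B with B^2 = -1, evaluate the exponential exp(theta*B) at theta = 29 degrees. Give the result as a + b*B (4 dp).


For a unit bivector B with B^2 = -1, the exponential series gives
e^(theta*B) = cos(theta) + sin(theta)*B (the GA analogue of Euler's formula).
theta = 29 degrees = 0.506145 rad
cos(29 deg) = 0.8746
sin(29 deg) = 0.4848
exp(theta*B) = 0.8746 + 0.4848*B


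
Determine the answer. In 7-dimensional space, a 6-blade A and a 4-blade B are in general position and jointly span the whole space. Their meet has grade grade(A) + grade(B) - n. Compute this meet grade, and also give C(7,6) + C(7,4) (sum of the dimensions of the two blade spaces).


Meet grade = grade(A) + grade(B) - n
= 6 + 4 - 7 = 3
C(7,6) = 7
C(7,4) = 35
dim_A + dim_B = 7 + 35 = 42


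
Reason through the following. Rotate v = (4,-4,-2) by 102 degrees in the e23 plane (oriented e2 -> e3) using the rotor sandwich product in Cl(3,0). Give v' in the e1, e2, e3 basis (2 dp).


Rotor R = cos(51deg) - sin(51deg)*e23
Rotation angle theta = 2 * 51 = 102 degrees in the e23 plane (e2 -> e3).
The component perpendicular to the plane (e1) is invariant: v'_1 = v1 = 4.00
cos(102deg) = -0.2079, sin(102deg) = 0.9781
v'_2 = v2*cos(theta) - v3*sin(theta) = -4*(-0.2079) - (-2)*0.9781 = 2.79
v'_3 = v2*sin(theta) + v3*cos(theta) = -4*0.9781 + (-2)*(-0.2079) = -3.50
v' = 4.00*e1 + 2.79*e2 - 3.50*e3


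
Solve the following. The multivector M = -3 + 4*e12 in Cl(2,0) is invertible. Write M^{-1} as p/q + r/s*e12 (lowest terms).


M = -3 + 4*e12, where e12^2 = -1.
Since M commutes with its reverse ~M = a - b*e12, M * ~M = a^2 - b^2*e12^2 = a^2 + b^2.
So M^{-1} = ~M / (a^2 + b^2) = (a - b*e12)/(a^2 + b^2).
a^2 + b^2 = 9 + 16 = 25
Scalar part = -3/25 = -3/25
Bivector coeff = -4/25 = -4/25
M^{-1} = -3/25 - 4/25*e12


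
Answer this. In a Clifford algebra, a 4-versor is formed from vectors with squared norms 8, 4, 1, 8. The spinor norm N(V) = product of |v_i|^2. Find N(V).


Spinor norm N(V) = |v1|^2 * |v2|^2 * ... * |v4|^2
= 8 * 4 * 1 * 8
Running product: 8, 32, 32, 256
N(V) = 256


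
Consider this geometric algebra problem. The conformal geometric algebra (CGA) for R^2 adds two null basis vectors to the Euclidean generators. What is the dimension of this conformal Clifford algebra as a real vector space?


The conformal model of R^2 uses Cl(3,1): the 2 Euclidean generators plus two extra orthogonal generators e+ (e+^2 = +1) and e- (e-^2 = -1), from which the null vectors e0, einf are built.
Number of generators m = 2 + 2 = 4.
dim Cl(p,q) = 2^m = 2^4 = 16


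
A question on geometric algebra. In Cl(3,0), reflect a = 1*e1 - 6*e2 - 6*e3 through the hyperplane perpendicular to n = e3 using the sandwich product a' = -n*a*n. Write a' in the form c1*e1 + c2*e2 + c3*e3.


Reflection formula: a' = -n*a*n, with n = e3 (unit vector, n^2 = 1).
For reflection through hyperplane perp to e3:
The component along e3 flips sign, others stay.
a = (1, -6, -6)
a' = (1, -6, 6)
a' = 1*e1 - 6*e2 + 6*e3


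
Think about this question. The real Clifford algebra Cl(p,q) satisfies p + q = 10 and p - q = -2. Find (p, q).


We need p + q = 10 and p - q = -2.
Adding: 2p = 10 + (-2) = 8, so p = 4.
Then q = 10 - 4 = 6.
(p, q) = (4, 6)


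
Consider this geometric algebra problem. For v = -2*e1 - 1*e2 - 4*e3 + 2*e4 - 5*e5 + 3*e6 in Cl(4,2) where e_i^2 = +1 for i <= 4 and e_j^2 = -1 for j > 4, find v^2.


v^2 = sum of c_i^2 * e_i^2
Positive signature terms (e_i^2 = +1): (-2)^2 + (-1)^2 + (-4)^2 + 2^2 = 25
Negative signature terms (e_j^2 = -1): (-5)^2 + 3^2 = 34
v^2 = 25 - 34 = -9


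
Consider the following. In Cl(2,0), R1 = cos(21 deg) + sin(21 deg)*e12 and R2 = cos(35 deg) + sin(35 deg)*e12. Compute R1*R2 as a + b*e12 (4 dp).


Same-plane rotors commute and their half-angles add:
R1*R2 = cos(a1 + a2) + sin(a1 + a2)*e12.
a1 + a2 = 21 + 35 = 56 deg
cos(56 deg) = 0.5592
sin(56 deg) = 0.8290
R1*R2 = 0.5592 + 0.8290*e12


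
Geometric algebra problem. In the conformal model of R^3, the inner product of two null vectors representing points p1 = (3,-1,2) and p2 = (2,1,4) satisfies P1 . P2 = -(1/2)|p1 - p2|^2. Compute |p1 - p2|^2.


p1 - p2 = (1, -2, -2)
|p1 - p2|^2 = 1^2 + (-2)^2 + (-2)^2
= 1 + 4 + 4
= 9


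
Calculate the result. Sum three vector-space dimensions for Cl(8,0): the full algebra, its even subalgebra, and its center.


n = 8 + 0 = 8
Total dim = 2^8 = 256
Even subalgebra dim = 2^7 = 128
n is even, so center dim = 1
Sum = 256 + 128 + 1 = 385


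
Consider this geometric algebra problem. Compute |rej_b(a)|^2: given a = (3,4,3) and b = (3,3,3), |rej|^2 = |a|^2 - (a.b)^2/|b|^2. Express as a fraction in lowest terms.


|a|^2 = 3^2 + 4^2 + 3^2 = 34
|b|^2 = 3^2 + 3^2 + 3^2 = 27
a . b = 3*3 + 4*3 + 3*3 = 30
(a.b)^2 = 30^2 = 900
|rej|^2 = 34 - 900/27
= (918 - 900)/27
= 18/27
In lowest terms: 2/3


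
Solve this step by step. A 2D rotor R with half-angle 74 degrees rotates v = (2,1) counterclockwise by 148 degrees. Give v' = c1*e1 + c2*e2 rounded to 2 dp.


Rotor R = cos(74deg) - sin(74deg)*e12
Rotation angle theta = 2 * 74 = 148 degrees
v' = R*v*~R rotates v by theta.
cos(148deg) = -0.8480, sin(148deg) = 0.5299
v'_1 = 2*cos(148deg) - 1*sin(148deg)
= 2*(-0.8480) - 1*0.5299
= -2.23
v'_2 = 2*sin(148deg) + 1*cos(148deg)
= 2*0.5299 + 1*(-0.8480)
= 0.21
v' = -2.23*e1 + 0.21*e2


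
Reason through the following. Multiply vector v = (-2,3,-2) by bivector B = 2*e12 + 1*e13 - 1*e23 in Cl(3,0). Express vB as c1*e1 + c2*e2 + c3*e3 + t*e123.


vB has grade-1 (vector) and grade-3 (trivector) parts: vB = (v _| B) + (v ^ B).
Vector part <vB>_1:
  e1: -v2*b12 - v3*b13 = -(3)*(2) - (-2)*(1) = -4
  e2: v1*b12 - v3*b23 = (-2)*(2) - (-2)*(-1) = -6
  e3: v1*b13 + v2*b23 = (-2)*(1) + (3)*(-1) = -5
Trivector part <vB>_3:
  e123: v1*b23 - v2*b13 + v3*b12 = (-2)*(-1) - (3)*(1) + (-2)*(2) = -5
vB = -4*e1 - 6*e2 - 5*e3 - 5*e123


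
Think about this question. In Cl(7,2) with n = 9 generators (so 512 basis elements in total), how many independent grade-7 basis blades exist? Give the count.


Number of grade-k basis blades in Cl(p,q) with n = p + q is C(n, k).
n = 7 + 2 = 9
C(9, 7) = 9! / (7! * 2!)
= 362880 / (5040 * 2)
= 36


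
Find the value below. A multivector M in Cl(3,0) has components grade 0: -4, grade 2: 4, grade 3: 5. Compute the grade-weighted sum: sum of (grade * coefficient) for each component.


Grade-weighted sum = sum of grade_k * coefficient_k
0*(-4) = 0
2*4 = 8
3*5 = 15
Total = 0 + 8 + 15 = 23


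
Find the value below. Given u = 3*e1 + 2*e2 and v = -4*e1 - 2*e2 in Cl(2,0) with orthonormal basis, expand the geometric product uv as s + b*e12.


Expand: (3*e1 + 2*e2)(-4*e1 - 2*e2)
= 3*(-4)*e1e1 + 3*(-2)*e1e2 + 2*(-4)*e2e1 + 2*(-2)*e2e2
Using e1^2 = e2^2 = 1, e2e1 = -e1e2:
Scalar part s = 3*(-4) + 2*(-2) = -12 + (-4) = -16
Bivector part b = 3*(-2) - 2*(-4) = -6 - (-8) = 2
uv = -16 + 2*e12


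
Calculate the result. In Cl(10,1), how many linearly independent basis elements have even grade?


Even subalgebra dimension = 2^(n-1)
n = 10 + 1 = 11
2^(11 - 1) = 2^10 = 1024
Verification: sum of C(11,k) for even k = 1 + 55 + 330 + 462 + 165 + 11 = 1024
Result = 1024


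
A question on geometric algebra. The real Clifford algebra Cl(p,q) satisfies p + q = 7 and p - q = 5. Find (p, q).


We need p + q = 7 and p - q = 5.
Adding: 2p = 7 + 5 = 12, so p = 6.
Then q = 7 - 6 = 1.
(p, q) = (6, 1)


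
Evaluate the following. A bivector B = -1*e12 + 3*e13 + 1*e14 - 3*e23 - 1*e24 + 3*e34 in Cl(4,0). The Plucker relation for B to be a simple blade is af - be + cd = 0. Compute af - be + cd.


Plucker relation: af - be + cd
a*f = (-1)*3 = -3
b*e = 3*(-1) = -3
c*d = 1*(-3) = -3
af - be + cd = -3 - (-3) + (-3)
= -3


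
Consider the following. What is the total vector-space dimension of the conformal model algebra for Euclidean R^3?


The conformal model of R^3 uses Cl(4,1): the 3 Euclidean generators plus two extra orthogonal generators e+ (e+^2 = +1) and e- (e-^2 = -1), from which the null vectors e0, einf are built.
Number of generators m = 3 + 2 = 5.
dim Cl(p,q) = 2^m = 2^5 = 32


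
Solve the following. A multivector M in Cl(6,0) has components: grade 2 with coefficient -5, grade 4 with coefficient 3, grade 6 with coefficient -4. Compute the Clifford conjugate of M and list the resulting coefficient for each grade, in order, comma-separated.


Clifford conjugate sign for grade k: (-1)^(k(k+1)/2)
Grade 2: (-1)^(2*3/2) = (-1)^3 = -1, coeff -5 -> 5
Grade 4: (-1)^(4*5/2) = (-1)^10 = 1, coeff 3 -> 3
Grade 6: (-1)^(6*7/2) = (-1)^21 = -1, coeff -4 -> 4
Conjugated coefficients: 5, 3, 4


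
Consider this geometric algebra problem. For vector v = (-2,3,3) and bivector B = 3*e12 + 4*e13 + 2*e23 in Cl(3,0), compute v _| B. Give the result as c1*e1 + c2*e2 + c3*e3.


Left contraction v _| B = <vB>_1 (grade-1 part of the geometric product vB).
Using e1_|e12 = e2, e2_|e12 = -e1, e1_|e13 = e3, e3_|e13 = -e1, e2_|e23 = e3, e3_|e23 = -e2:
e1 coeff: -v2*b12 - v3*b13 = -(3)*(3) - (3)*(4) = -21
e2 coeff: v1*b12 - v3*b23 = (-2)*(3) - (3)*(2) = -12
e3 coeff: v1*b13 + v2*b23 = (-2)*(4) + (3)*(2) = -2
v _| B = -21*e1 - 12*e2 - 2*e3


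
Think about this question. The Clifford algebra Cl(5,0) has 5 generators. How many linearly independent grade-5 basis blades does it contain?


Number of grade-k basis blades in Cl(p,q) with n = p + q is C(n, k).
n = 5 + 0 = 5
C(5, 5) = 5! / (5! * 0!)
= 120 / (120 * 1)
= 1


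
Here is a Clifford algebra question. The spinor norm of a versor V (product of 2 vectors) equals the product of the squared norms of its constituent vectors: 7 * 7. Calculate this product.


Spinor norm N(V) = |v1|^2 * |v2|^2 * ... * |v2|^2
= 7 * 7
Running product: 7, 49
N(V) = 49


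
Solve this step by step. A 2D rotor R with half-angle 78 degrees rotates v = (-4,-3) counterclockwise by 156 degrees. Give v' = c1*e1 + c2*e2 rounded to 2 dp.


Rotor R = cos(78deg) - sin(78deg)*e12
Rotation angle theta = 2 * 78 = 156 degrees
v' = R*v*~R rotates v by theta.
cos(156deg) = -0.9135, sin(156deg) = 0.4067
v'_1 = -4*cos(156deg) - (-3)*sin(156deg)
= -4*(-0.9135) - (-3)*0.4067
= 4.87
v'_2 = -4*sin(156deg) + (-3)*cos(156deg)
= -4*0.4067 + (-3)*(-0.9135)
= 1.11
v' = 4.87*e1 + 1.11*e2


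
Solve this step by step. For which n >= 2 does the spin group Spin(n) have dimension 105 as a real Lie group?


dim Spin(n) = dim so(n) = n(n-1)/2.
Solve n(n-1)/2 = 105, i.e. n^2 - n - 210 = 0.
Discriminant = 1 + 8*105 = 841
n = (1 + sqrt(841))/2 = (1 + 29)/2 = 15


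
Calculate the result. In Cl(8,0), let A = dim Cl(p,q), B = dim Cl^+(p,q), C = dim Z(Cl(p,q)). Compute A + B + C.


n = 8 + 0 = 8
Total dim = 2^8 = 256
Even subalgebra dim = 2^7 = 128
n is even, so center dim = 1
Sum = 256 + 128 + 1 = 385


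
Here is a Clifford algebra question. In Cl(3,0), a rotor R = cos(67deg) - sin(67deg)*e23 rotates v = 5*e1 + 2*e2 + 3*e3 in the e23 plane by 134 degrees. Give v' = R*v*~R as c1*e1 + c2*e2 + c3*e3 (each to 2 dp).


Rotor R = cos(67deg) - sin(67deg)*e23
Rotation angle theta = 2 * 67 = 134 degrees in the e23 plane (e2 -> e3).
The component perpendicular to the plane (e1) is invariant: v'_1 = v1 = 5.00
cos(134deg) = -0.6947, sin(134deg) = 0.7193
v'_2 = v2*cos(theta) - v3*sin(theta) = 2*(-0.6947) - 3*0.7193 = -3.55
v'_3 = v2*sin(theta) + v3*cos(theta) = 2*0.7193 + 3*(-0.6947) = -0.65
v' = 5.00*e1 - 3.55*e2 - 0.65*e3


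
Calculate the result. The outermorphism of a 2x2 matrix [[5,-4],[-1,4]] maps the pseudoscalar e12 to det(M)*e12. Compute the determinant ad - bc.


The outermorphism of a linear map f sends e1^e2 to f(e1)^f(e2).
f(e1) = 5*e1 - 1*e2
f(e2) = -4*e1 + 4*e2
f(e1) ^ f(e2) = (5*e1 - 1*e2) ^ (-4*e1 + 4*e2)
= 5*4*e12 + (-1)*(-4)*e21
= (20 - 4)*e12
= 16*e12
Coefficient = 16


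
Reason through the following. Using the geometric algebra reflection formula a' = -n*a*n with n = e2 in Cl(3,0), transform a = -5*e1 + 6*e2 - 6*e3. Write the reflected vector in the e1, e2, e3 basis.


Reflection formula: a' = -n*a*n, with n = e2 (unit vector, n^2 = 1).
For reflection through hyperplane perp to e2:
The component along e2 flips sign, others stay.
a = (-5, 6, -6)
a' = (-5, -6, -6)
a' = -5*e1 - 6*e2 - 6*e3


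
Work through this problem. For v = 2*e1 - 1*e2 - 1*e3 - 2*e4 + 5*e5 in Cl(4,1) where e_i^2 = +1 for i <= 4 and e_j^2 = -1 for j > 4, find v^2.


v^2 = sum of c_i^2 * e_i^2
Positive signature terms (e_i^2 = +1): 2^2 + (-1)^2 + (-1)^2 + (-2)^2 = 10
Negative signature terms (e_j^2 = -1): 5^2 = 25
v^2 = 10 - 25 = -15


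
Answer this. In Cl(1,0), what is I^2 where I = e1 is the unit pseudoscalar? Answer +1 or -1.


The pseudoscalar I = e1...e_n (product of all n generators) of Cl(p,q) satisfies I^2 = (-1)^(q + n(n-1)/2).
p = 1, q = 0, n = p + q = 1
n(n-1)/2 = 1 * 0 / 2 = 0
Exponent = q + n(n-1)/2 = 0 + 0 = 0
I^2 = (-1)^0 = +1


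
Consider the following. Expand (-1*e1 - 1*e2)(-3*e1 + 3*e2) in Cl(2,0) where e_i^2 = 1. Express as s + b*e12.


Expand: (-1*e1 - 1*e2)(-3*e1 + 3*e2)
= (-1)*(-3)*e1e1 + (-1)*3*e1e2 + (-1)*(-3)*e2e1 + (-1)*3*e2e2
Using e1^2 = e2^2 = 1, e2e1 = -e1e2:
Scalar part s = (-1)*(-3) + (-1)*3 = 3 + (-3) = 0
Bivector part b = (-1)*3 - (-1)*(-3) = -3 - 3 = -6
uv = 0 - 6*e12


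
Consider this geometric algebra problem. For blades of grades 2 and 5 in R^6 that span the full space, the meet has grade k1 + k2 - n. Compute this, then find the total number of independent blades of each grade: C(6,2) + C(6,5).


Meet grade = grade(A) + grade(B) - n
= 2 + 5 - 6 = 1
C(6,2) = 15
C(6,5) = 6
dim_A + dim_B = 15 + 6 = 21


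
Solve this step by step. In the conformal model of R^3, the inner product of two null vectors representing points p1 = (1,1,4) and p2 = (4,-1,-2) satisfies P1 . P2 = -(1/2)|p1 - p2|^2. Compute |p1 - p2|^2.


p1 - p2 = (-3, 2, 6)
|p1 - p2|^2 = (-3)^2 + 2^2 + 6^2
= 9 + 4 + 36
= 49


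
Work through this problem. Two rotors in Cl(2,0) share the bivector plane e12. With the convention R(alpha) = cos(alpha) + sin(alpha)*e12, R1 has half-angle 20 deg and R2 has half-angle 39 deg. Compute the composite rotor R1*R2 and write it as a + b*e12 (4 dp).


Same-plane rotors commute and their half-angles add:
R1*R2 = cos(a1 + a2) + sin(a1 + a2)*e12.
a1 + a2 = 20 + 39 = 59 deg
cos(59 deg) = 0.5150
sin(59 deg) = 0.8572
R1*R2 = 0.5150 + 0.8572*e12


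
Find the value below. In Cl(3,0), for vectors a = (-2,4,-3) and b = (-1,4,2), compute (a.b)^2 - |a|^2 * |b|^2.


a . b = (-2)*(-1) + 4*4 + (-3)*2
= 2 + 16 + (-6) = 12
|a|^2 = (-2)^2 + 4^2 + (-3)^2 = 29
|b|^2 = (-1)^2 + 4^2 + 2^2 = 21
(a.b)^2 = 12^2 = 144
|a|^2 * |b|^2 = 29 * 21 = 609
Result = 144 - 609 = -465


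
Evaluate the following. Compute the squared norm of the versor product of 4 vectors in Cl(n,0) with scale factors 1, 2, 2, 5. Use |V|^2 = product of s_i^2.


Each vector v_i has |v_i|^2 = s_i^2
Squared scales: 1^2 = 1, 2^2 = 4, 2^2 = 4, 5^2 = 25
|V|^2 = 1 * 4 * 4 * 25
= 400


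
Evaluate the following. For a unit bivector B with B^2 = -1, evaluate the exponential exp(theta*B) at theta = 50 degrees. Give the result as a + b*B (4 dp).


For a unit bivector B with B^2 = -1, the exponential series gives
e^(theta*B) = cos(theta) + sin(theta)*B (the GA analogue of Euler's formula).
theta = 50 degrees = 0.872665 rad
cos(50 deg) = 0.6428
sin(50 deg) = 0.7660
exp(theta*B) = 0.6428 + 0.7660*B


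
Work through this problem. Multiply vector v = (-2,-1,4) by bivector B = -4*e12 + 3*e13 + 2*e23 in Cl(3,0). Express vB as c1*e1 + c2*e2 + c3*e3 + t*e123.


vB has grade-1 (vector) and grade-3 (trivector) parts: vB = (v _| B) + (v ^ B).
Vector part <vB>_1:
  e1: -v2*b12 - v3*b13 = -(-1)*(-4) - (4)*(3) = -16
  e2: v1*b12 - v3*b23 = (-2)*(-4) - (4)*(2) = 0
  e3: v1*b13 + v2*b23 = (-2)*(3) + (-1)*(2) = -8
Trivector part <vB>_3:
  e123: v1*b23 - v2*b13 + v3*b12 = (-2)*(2) - (-1)*(3) + (4)*(-4) = -17
vB = -16*e1 + 0*e2 - 8*e3 - 17*e123


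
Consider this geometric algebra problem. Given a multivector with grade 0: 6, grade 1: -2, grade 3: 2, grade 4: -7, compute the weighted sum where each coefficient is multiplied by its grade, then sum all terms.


Grade-weighted sum = sum of grade_k * coefficient_k
0*6 = 0
1*(-2) = -2
3*2 = 6
4*(-7) = -28
Total = 0 + (-2) + 6 + (-28) = -24


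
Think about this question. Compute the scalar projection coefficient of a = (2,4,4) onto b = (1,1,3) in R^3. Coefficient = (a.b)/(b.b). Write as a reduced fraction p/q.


Projection coefficient = (a . b) / (b . b)
a . b = 2*1 + 4*1 + 4*3
= 2 + 4 + 12 = 18
b . b = 1^2 + 1^2 + 3^2
= 1 + 1 + 9 = 11
Coefficient = 18/11
In lowest terms: 18/11


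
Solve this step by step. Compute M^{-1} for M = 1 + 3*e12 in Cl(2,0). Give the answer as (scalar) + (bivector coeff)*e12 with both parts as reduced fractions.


M = 1 + 3*e12, where e12^2 = -1.
Since M commutes with its reverse ~M = a - b*e12, M * ~M = a^2 - b^2*e12^2 = a^2 + b^2.
So M^{-1} = ~M / (a^2 + b^2) = (a - b*e12)/(a^2 + b^2).
a^2 + b^2 = 1 + 9 = 10
Scalar part = 1/10 = 1/10
Bivector coeff = -3/10 = -3/10
M^{-1} = 1/10 - 3/10*e12


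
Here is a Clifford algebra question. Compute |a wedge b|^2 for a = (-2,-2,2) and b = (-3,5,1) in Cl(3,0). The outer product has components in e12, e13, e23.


a wedge b = (a1*b2 - a2*b1)*e12 + (a1*b3 - a3*b1)*e13 + (a2*b3 - a3*b2)*e23
e12 coeff: (-2)*5 - (-2)*(-3) = -10 - 6 = -16
e13 coeff: (-2)*1 - 2*(-3) = -2 - (-6) = 4
e23 coeff: (-2)*1 - 2*5 = -2 - 10 = -12
|a wedge b|^2 = (-16)^2 + 4^2 + (-12)^2
= 256 + 16 + 144
= 416


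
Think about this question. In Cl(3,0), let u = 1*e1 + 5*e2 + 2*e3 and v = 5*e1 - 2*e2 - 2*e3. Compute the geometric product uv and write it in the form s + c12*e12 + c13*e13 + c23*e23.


In Cl(3,0): e_i^2 = 1, e_ie_j = -e_je_i for i != j.
Scalar part = u . v = 1*5 + 5*(-2) + 2*(-2)
= 5 + (-10) + (-4) = -9
e12 coeff = 1*(-2) - 5*5 = -2 - 25 = -27
e13 coeff = 1*(-2) - 2*5 = -2 - 10 = -12
e23 coeff = 5*(-2) - 2*(-2) = -10 - (-4) = -6
uv = -9 - 27*e12 - 12*e13 - 6*e23


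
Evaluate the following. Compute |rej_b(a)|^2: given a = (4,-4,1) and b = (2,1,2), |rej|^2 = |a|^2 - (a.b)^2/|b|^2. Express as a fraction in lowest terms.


|a|^2 = 4^2 + (-4)^2 + 1^2 = 33
|b|^2 = 2^2 + 1^2 + 2^2 = 9
a . b = 4*2 + (-4)*1 + 1*2 = 6
(a.b)^2 = 6^2 = 36
|rej|^2 = 33 - 36/9
= (297 - 36)/9
= 261/9
In lowest terms: 29/1


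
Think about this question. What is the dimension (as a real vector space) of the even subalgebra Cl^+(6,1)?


Even subalgebra dimension = 2^(n-1)
n = 6 + 1 = 7
2^(7 - 1) = 2^6 = 64
Verification: sum of C(7,k) for even k = 1 + 21 + 35 + 7 = 64
Result = 64


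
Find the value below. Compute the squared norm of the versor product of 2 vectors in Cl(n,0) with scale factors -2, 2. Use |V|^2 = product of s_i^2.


Each vector v_i has |v_i|^2 = s_i^2
Squared scales: (-2)^2 = 4, 2^2 = 4
|V|^2 = 4 * 4
= 16


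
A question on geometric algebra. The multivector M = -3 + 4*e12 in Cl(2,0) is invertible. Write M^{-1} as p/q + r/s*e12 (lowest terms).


M = -3 + 4*e12, where e12^2 = -1.
Since M commutes with its reverse ~M = a - b*e12, M * ~M = a^2 - b^2*e12^2 = a^2 + b^2.
So M^{-1} = ~M / (a^2 + b^2) = (a - b*e12)/(a^2 + b^2).
a^2 + b^2 = 9 + 16 = 25
Scalar part = -3/25 = -3/25
Bivector coeff = -4/25 = -4/25
M^{-1} = -3/25 - 4/25*e12


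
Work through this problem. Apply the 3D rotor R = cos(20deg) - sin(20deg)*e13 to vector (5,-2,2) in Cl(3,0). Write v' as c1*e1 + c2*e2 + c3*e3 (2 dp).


Rotor R = cos(20deg) - sin(20deg)*e13
Rotation angle theta = 2 * 20 = 40 degrees in the e13 plane (e1 -> e3).
The component perpendicular to the plane (e2) is invariant: v'_2 = v2 = -2.00
cos(40deg) = 0.7660, sin(40deg) = 0.6428
v'_1 = v1*cos(theta) - v3*sin(theta) = 5*0.7660 - 2*0.6428 = 2.54
v'_3 = v1*sin(theta) + v3*cos(theta) = 5*0.6428 + 2*0.7660 = 4.75
v' = 2.54*e1 - 2.00*e2 + 4.75*e3


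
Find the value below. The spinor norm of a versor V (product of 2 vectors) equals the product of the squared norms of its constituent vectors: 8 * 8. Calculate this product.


Spinor norm N(V) = |v1|^2 * |v2|^2 * ... * |v2|^2
= 8 * 8
Running product: 8, 64
N(V) = 64


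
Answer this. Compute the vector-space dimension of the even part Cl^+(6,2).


Even subalgebra dimension = 2^(n-1)
n = 6 + 2 = 8
2^(8 - 1) = 2^7 = 128
Verification: sum of C(8,k) for even k = 1 + 28 + 70 + 28 + 1 = 128
Result = 128


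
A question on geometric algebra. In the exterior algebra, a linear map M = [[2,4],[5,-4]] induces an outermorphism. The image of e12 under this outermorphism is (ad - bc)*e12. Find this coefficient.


The outermorphism of a linear map f sends e1^e2 to f(e1)^f(e2).
f(e1) = 2*e1 + 5*e2
f(e2) = 4*e1 - 4*e2
f(e1) ^ f(e2) = (2*e1 + 5*e2) ^ (4*e1 - 4*e2)
= 2*(-4)*e12 + 5*4*e21
= (-8 - 20)*e12
= -28*e12
Coefficient = -28


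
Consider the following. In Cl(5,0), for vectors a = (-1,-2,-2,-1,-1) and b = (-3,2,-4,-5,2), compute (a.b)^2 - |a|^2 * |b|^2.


a . b = (-1)*(-3) + (-2)*2 + (-2)*(-4) + (-1)*(-5) + (-1)*2
= 3 + (-4) + 8 + 5 + (-2) = 10
|a|^2 = (-1)^2 + (-2)^2 + (-2)^2 + (-1)^2 + (-1)^2 = 11
|b|^2 = (-3)^2 + 2^2 + (-4)^2 + (-5)^2 + 2^2 = 58
(a.b)^2 = 10^2 = 100
|a|^2 * |b|^2 = 11 * 58 = 638
Result = 100 - 638 = -538


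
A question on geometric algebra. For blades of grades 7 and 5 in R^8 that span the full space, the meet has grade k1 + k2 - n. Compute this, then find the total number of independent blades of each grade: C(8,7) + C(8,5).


Meet grade = grade(A) + grade(B) - n
= 7 + 5 - 8 = 4
C(8,7) = 8
C(8,5) = 56
dim_A + dim_B = 8 + 56 = 64


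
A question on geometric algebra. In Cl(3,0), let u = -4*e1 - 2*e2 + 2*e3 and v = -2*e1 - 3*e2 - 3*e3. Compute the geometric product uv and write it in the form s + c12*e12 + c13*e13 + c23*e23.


In Cl(3,0): e_i^2 = 1, e_ie_j = -e_je_i for i != j.
Scalar part = u . v = (-4)*(-2) + (-2)*(-3) + 2*(-3)
= 8 + 6 + (-6) = 8
e12 coeff = (-4)*(-3) - (-2)*(-2) = 12 - 4 = 8
e13 coeff = (-4)*(-3) - 2*(-2) = 12 - (-4) = 16
e23 coeff = (-2)*(-3) - 2*(-3) = 6 - (-6) = 12
uv = 8 + 8*e12 + 16*e13 + 12*e23


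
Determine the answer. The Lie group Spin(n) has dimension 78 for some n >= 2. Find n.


dim Spin(n) = dim so(n) = n(n-1)/2.
Solve n(n-1)/2 = 78, i.e. n^2 - n - 156 = 0.
Discriminant = 1 + 8*78 = 625
n = (1 + sqrt(625))/2 = (1 + 25)/2 = 13


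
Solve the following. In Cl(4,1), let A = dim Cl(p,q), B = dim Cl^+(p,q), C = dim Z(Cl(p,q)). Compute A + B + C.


n = 4 + 1 = 5
Total dim = 2^5 = 32
Even subalgebra dim = 2^4 = 16
n is odd, so center dim = 2
Sum = 32 + 16 + 2 = 50


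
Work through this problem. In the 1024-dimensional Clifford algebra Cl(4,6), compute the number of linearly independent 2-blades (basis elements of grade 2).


Number of grade-k basis blades in Cl(p,q) with n = p + q is C(n, k).
n = 4 + 6 = 10
C(10, 2) = 10! / (2! * 8!)
= 3628800 / (2 * 40320)
= 45


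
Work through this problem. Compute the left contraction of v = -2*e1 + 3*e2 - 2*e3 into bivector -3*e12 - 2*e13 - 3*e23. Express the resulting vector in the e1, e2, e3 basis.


Left contraction v _| B = <vB>_1 (grade-1 part of the geometric product vB).
Using e1_|e12 = e2, e2_|e12 = -e1, e1_|e13 = e3, e3_|e13 = -e1, e2_|e23 = e3, e3_|e23 = -e2:
e1 coeff: -v2*b12 - v3*b13 = -(3)*(-3) - (-2)*(-2) = 5
e2 coeff: v1*b12 - v3*b23 = (-2)*(-3) - (-2)*(-3) = 0
e3 coeff: v1*b13 + v2*b23 = (-2)*(-2) + (3)*(-3) = -5
v _| B = 5*e1 + 0*e2 - 5*e3


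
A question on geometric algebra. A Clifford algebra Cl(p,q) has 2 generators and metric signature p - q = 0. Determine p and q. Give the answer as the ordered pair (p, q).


We need p + q = 2 and p - q = 0.
Adding: 2p = 2 + 0 = 2, so p = 1.
Then q = 2 - 1 = 1.
(p, q) = (1, 1)


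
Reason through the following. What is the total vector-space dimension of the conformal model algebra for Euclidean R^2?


The conformal model of R^2 uses Cl(3,1): the 2 Euclidean generators plus two extra orthogonal generators e+ (e+^2 = +1) and e- (e-^2 = -1), from which the null vectors e0, einf are built.
Number of generators m = 2 + 2 = 4.
dim Cl(p,q) = 2^m = 2^4 = 16


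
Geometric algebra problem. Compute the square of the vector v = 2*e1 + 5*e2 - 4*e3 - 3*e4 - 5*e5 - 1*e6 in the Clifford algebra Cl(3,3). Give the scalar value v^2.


v^2 = sum of c_i^2 * e_i^2
Positive signature terms (e_i^2 = +1): 2^2 + 5^2 + (-4)^2 = 45
Negative signature terms (e_j^2 = -1): (-3)^2 + (-5)^2 + (-1)^2 = 35
v^2 = 45 - 35 = 10


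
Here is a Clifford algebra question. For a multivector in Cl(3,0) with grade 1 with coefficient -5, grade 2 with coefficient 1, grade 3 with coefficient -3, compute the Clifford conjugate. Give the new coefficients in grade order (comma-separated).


Clifford conjugate sign for grade k: (-1)^(k(k+1)/2)
Grade 1: (-1)^(1*2/2) = (-1)^1 = -1, coeff -5 -> 5
Grade 2: (-1)^(2*3/2) = (-1)^3 = -1, coeff 1 -> -1
Grade 3: (-1)^(3*4/2) = (-1)^6 = 1, coeff -3 -> -3
Conjugated coefficients: 5, -1, -3


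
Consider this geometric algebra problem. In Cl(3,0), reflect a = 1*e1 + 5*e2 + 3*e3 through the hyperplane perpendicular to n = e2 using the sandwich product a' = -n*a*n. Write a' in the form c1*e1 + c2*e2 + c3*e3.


Reflection formula: a' = -n*a*n, with n = e2 (unit vector, n^2 = 1).
For reflection through hyperplane perp to e2:
The component along e2 flips sign, others stay.
a = (1, 5, 3)
a' = (1, -5, 3)
a' = 1*e1 - 5*e2 + 3*e3


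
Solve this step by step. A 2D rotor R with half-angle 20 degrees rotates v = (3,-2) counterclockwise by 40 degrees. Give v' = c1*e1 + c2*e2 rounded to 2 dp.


Rotor R = cos(20deg) - sin(20deg)*e12
Rotation angle theta = 2 * 20 = 40 degrees
v' = R*v*~R rotates v by theta.
cos(40deg) = 0.7660, sin(40deg) = 0.6428
v'_1 = 3*cos(40deg) - (-2)*sin(40deg)
= 3*0.7660 - (-2)*0.6428
= 3.58
v'_2 = 3*sin(40deg) + (-2)*cos(40deg)
= 3*0.6428 + (-2)*0.7660
= 0.40
v' = 3.58*e1 + 0.40*e2


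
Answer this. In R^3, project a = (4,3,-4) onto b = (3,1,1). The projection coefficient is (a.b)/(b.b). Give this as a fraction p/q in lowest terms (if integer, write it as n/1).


Projection coefficient = (a . b) / (b . b)
a . b = 4*3 + 3*1 + (-4)*1
= 12 + 3 + (-4) = 11
b . b = 3^2 + 1^2 + 1^2
= 9 + 1 + 1 = 11
Coefficient = 11/11
In lowest terms: 1/1


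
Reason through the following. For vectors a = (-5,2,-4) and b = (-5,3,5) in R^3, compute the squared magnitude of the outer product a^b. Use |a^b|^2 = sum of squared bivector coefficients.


a wedge b = (a1*b2 - a2*b1)*e12 + (a1*b3 - a3*b1)*e13 + (a2*b3 - a3*b2)*e23
e12 coeff: (-5)*3 - 2*(-5) = -15 - (-10) = -5
e13 coeff: (-5)*5 - (-4)*(-5) = -25 - 20 = -45
e23 coeff: 2*5 - (-4)*3 = 10 - (-12) = 22
|a wedge b|^2 = (-5)^2 + (-45)^2 + 22^2
= 25 + 2025 + 484
= 2534


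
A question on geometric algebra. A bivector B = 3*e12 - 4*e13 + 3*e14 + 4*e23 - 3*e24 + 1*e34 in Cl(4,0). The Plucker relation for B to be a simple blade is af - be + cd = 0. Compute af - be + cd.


Plucker relation: af - be + cd
a*f = 3*1 = 3
b*e = (-4)*(-3) = 12
c*d = 3*4 = 12
af - be + cd = 3 - 12 + 12
= 3


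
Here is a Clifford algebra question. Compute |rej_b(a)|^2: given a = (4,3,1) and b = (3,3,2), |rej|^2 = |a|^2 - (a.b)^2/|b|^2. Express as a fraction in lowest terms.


|a|^2 = 4^2 + 3^2 + 1^2 = 26
|b|^2 = 3^2 + 3^2 + 2^2 = 22
a . b = 4*3 + 3*3 + 1*2 = 23
(a.b)^2 = 23^2 = 529
|rej|^2 = 26 - 529/22
= (572 - 529)/22
= 43/22
In lowest terms: 43/22


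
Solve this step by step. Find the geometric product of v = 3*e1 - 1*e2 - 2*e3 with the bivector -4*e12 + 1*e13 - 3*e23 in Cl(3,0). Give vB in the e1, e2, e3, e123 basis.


vB has grade-1 (vector) and grade-3 (trivector) parts: vB = (v _| B) + (v ^ B).
Vector part <vB>_1:
  e1: -v2*b12 - v3*b13 = -(-1)*(-4) - (-2)*(1) = -2
  e2: v1*b12 - v3*b23 = (3)*(-4) - (-2)*(-3) = -18
  e3: v1*b13 + v2*b23 = (3)*(1) + (-1)*(-3) = 6
Trivector part <vB>_3:
  e123: v1*b23 - v2*b13 + v3*b12 = (3)*(-3) - (-1)*(1) + (-2)*(-4) = 0
vB = -2*e1 - 18*e2 + 6*e3 + 0*e123
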